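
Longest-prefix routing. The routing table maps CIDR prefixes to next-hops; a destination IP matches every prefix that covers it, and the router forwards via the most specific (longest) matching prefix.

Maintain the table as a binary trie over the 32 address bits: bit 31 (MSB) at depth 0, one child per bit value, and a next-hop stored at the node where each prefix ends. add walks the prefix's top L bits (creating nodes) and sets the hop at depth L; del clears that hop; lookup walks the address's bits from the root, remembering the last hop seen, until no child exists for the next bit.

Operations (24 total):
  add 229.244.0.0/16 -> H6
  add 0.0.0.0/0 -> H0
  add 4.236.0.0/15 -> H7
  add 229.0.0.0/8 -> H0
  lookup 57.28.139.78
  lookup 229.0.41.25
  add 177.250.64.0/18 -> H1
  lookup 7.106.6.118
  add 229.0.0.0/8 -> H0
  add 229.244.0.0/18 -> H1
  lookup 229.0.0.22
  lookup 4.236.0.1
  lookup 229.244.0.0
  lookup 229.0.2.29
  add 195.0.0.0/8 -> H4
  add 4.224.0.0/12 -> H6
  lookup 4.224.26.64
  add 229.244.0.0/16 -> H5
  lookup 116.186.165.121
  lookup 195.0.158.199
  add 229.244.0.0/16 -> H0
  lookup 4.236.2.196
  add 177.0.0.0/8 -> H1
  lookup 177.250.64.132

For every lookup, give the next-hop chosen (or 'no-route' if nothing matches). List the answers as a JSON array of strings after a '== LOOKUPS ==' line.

Process each operation:
  add 229.244.0.0/16 -> H6 at depth 16
  add 0.0.0.0/0 -> H0 at depth 0
  add 4.236.0.0/15 -> H7 at depth 15
  add 229.0.0.0/8 -> H0 at depth 8
  ? 57.28.139.78  path d0:H0→d1:-→d2:-  best=H0
  ? 229.0.41.25  path d0:H0→d1:-→d2:-→d3:-→d4:-→d5:-→d6:-→d7:-→d8:H0  best=H0
  add 177.250.64.0/18 -> H1 at depth 18
  ? 7.106.6.118  path d0:H0→d1:-→d2:-→d3:-→d4:-→d5:-→d6:-  best=H0
  add 229.0.0.0/8 -> H0 at depth 8
  add 229.244.0.0/18 -> H1 at depth 18
  ? 229.0.0.22  path d0:H0→d1:-→d2:-→d3:-→d4:-→d5:-→d6:-→d7:-→d8:H0  best=H0
  ? 4.236.0.1  path d0:H0→d1:-→d2:-→d3:-→d4:-→d5:-→d6:-→d7:-→d8:-→d9:-→d10:-→d11:-→d12:-→d13:-→d14:-→d15:H7  best=H7
  ? 229.244.0.0  path d0:H0→d1:-→d2:-→d3:-→d4:-→d5:-→d6:-→d7:-→d8:H0→d9:-→d10:-→d11:-→d12:-→d13:-→d14:-→d15:-→d16:H6→d17:-→d18:H1  best=H1
  ? 229.0.2.29  path d0:H0→d1:-→d2:-→d3:-→d4:-→d5:-→d6:-→d7:-→d8:H0  best=H0
  add 195.0.0.0/8 -> H4 at depth 8
  add 4.224.0.0/12 -> H6 at depth 12
  ? 4.224.26.64  path d0:H0→d1:-→d2:-→d3:-→d4:-→d5:-→d6:-→d7:-→d8:-→d9:-→d10:-→d11:-→d12:H6  best=H6
  add 229.244.0.0/16 -> H5 at depth 16
  ? 116.186.165.121  path d0:H0→d1:-  best=H0
  ? 195.0.158.199  path d0:H0→d1:-→d2:-→d3:-→d4:-→d5:-→d6:-→d7:-→d8:H4  best=H4
  add 229.244.0.0/16 -> H0 at depth 16
  ? 4.236.2.196  path d0:H0→d1:-→d2:-→d3:-→d4:-→d5:-→d6:-→d7:-→d8:-→d9:-→d10:-→d11:-→d12:H6→d13:-→d14:-→d15:H7  best=H7
  add 177.0.0.0/8 -> H1 at depth 8
  ? 177.250.64.132  path d0:H0→d1:-→d2:-→d3:-→d4:-→d5:-→d6:-→d7:-→d8:H1→d9:-→d10:-→d11:-→d12:-→d13:-→d14:-→d15:-→d16:-→d17:-→d18:H1  best=H1

== LOOKUPS ==
["H0","H0","H0","H0","H7","H1","H0","H6","H0","H4","H7","H1"]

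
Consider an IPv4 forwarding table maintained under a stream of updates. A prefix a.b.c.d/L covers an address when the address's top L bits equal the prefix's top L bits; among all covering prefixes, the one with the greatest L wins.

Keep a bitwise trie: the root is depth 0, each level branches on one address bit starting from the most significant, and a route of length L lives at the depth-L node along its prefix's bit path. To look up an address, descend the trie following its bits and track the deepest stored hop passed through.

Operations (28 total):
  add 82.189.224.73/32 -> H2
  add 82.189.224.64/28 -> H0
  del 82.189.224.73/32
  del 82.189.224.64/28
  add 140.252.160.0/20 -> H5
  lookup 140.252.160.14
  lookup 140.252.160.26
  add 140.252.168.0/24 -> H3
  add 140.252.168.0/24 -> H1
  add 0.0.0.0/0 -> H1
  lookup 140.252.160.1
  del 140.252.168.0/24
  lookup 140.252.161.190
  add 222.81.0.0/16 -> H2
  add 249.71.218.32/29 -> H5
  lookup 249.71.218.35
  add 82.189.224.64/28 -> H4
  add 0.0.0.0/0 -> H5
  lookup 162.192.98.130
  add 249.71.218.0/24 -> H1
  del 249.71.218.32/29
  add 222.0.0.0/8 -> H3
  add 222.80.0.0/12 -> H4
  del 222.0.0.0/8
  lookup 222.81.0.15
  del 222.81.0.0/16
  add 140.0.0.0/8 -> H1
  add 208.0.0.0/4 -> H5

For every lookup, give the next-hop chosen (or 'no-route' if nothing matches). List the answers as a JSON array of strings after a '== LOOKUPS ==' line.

Process each operation:
  + 82.189.224.73/32 (H2) depth=32
  + 82.189.224.64/28 (H0) depth=28
  - 82.189.224.73/32 clear@32
  - 82.189.224.64/28 clear@28
  + 140.252.160.0/20 (H5) depth=20
  lookup 140.252.160.14: bits 10001100111111001010 walk d0:-→d1:-→d2:-→d3:-→d4:-→d5:-→d6:-→d7:-→d8:-→d9:-→d10:-→d11:-→d12:-→d13:-→d14:-→d15:-→d16:-→d17:-→d18:-→d19:-→d20:H5 -> H5
  lookup 140.252.160.26: bits 10001100111111001010 walk d0:-→d1:-→d2:-→d3:-→d4:-→d5:-→d6:-→d7:-→d8:-→d9:-→d10:-→d11:-→d12:-→d13:-→d14:-→d15:-→d16:-→d17:-→d18:-→d19:-→d20:H5 -> H5
  + 140.252.168.0/24 (H3) depth=24
  + 140.252.168.0/24 (H1) depth=24
  + 0.0.0.0/0 (H1) depth=0
  lookup 140.252.160.1: bits 10001100111111001010 walk d0:H1→d1:-→d2:-→d3:-→d4:-→d5:-→d6:-→d7:-→d8:-→d9:-→d10:-→d11:-→d12:-→d13:-→d14:-→d15:-→d16:-→d17:-→d18:-→d19:-→d20:H5 -> H5
  - 140.252.168.0/24 clear@24
  lookup 140.252.161.190: bits 10001100111111001010 walk d0:H1→d1:-→d2:-→d3:-→d4:-→d5:-→d6:-→d7:-→d8:-→d9:-→d10:-→d11:-→d12:-→d13:-→d14:-→d15:-→d16:-→d17:-→d18:-→d19:-→d20:H5 -> H5
  + 222.81.0.0/16 (H2) depth=16
  + 249.71.218.32/29 (H5) depth=29
  lookup 249.71.218.35: bits 11111001010001111101101000100 walk d0:H1→d1:-→d2:-→d3:-→d4:-→d5:-→d6:-→d7:-→d8:-→d9:-→d10:-→d11:-→d12:-→d13:-→d14:-→d15:-→d16:-→d17:-→d18:-→d19:-→d20:-→d21:-→d22:-→d23:-→d24:-→d25:-→d26:-→d27:-→d28:-→d29:H5 -> H5
  + 82.189.224.64/28 (H4) depth=28
  + 0.0.0.0/0 (H5) depth=0
  lookup 162.192.98.130: bits 10 walk d0:H5→d1:-→d2:- -> H5
  + 249.71.218.0/24 (H1) depth=24
  - 249.71.218.32/29 clear@29
  + 222.0.0.0/8 (H3) depth=8
  + 222.80.0.0/12 (H4) depth=12
  - 222.0.0.0/8 clear@8
  lookup 222.81.0.15: bits 1101111001010001 walk d0:H5→d1:-→d2:-→d3:-→d4:-→d5:-→d6:-→d7:-→d8:-→d9:-→d10:-→d11:-→d12:H4→d13:-→d14:-→d15:-→d16:H2 -> H2
  - 222.81.0.0/16 clear@16
  + 140.0.0.0/8 (H1) depth=8
  + 208.0.0.0/4 (H5) depth=4

== LOOKUPS ==
["H5","H5","H5","H5","H5","H5","H2"]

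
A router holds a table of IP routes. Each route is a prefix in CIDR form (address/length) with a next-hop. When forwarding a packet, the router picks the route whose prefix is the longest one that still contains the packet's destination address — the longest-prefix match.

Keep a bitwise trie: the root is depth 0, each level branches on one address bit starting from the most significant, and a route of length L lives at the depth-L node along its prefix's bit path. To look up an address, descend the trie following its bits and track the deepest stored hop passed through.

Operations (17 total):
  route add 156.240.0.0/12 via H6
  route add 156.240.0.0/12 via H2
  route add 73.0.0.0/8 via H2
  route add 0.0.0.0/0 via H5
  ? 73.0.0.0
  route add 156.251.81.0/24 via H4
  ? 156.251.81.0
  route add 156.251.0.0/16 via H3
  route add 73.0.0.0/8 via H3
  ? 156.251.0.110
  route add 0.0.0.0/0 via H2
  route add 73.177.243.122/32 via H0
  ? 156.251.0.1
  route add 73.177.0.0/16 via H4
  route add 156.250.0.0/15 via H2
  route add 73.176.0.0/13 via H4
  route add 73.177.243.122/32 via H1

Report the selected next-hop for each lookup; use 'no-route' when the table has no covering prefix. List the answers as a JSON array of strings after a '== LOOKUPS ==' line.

Trace:
  add 156.240.0.0/12 -> H6 at depth 12
  add 156.240.0.0/12 -> H2 at depth 12
  add 73.0.0.0/8 -> H2 at depth 8
  add 0.0.0.0/0 -> H5 at depth 0
  Q 73.0.0.0: descend 01001001 ; hops seen [H5,H2] ; pick H2
  add 156.251.81.0/24 -> H4 at depth 24
  Q 156.251.81.0: descend 100111001111101101010001 ; hops seen [H5,H2,H4] ; pick H4
  add 156.251.0.0/16 -> H3 at depth 16
  add 73.0.0.0/8 -> H3 at depth 8
  Q 156.251.0.110: descend 10011100111110110 ; hops seen [H5,H2,H3] ; pick H3
  add 0.0.0.0/0 -> H2 at depth 0
  add 73.177.243.122/32 -> H0 at depth 32
  Q 156.251.0.1: descend 10011100111110110 ; hops seen [H2,H2,H3] ; pick H3
  add 73.177.0.0/16 -> H4 at depth 16
  add 156.250.0.0/15 -> H2 at depth 15
  add 73.176.0.0/13 -> H4 at depth 13
  add 73.177.243.122/32 -> H1 at depth 32

== LOOKUPS ==
["H2","H4","H3","H3"]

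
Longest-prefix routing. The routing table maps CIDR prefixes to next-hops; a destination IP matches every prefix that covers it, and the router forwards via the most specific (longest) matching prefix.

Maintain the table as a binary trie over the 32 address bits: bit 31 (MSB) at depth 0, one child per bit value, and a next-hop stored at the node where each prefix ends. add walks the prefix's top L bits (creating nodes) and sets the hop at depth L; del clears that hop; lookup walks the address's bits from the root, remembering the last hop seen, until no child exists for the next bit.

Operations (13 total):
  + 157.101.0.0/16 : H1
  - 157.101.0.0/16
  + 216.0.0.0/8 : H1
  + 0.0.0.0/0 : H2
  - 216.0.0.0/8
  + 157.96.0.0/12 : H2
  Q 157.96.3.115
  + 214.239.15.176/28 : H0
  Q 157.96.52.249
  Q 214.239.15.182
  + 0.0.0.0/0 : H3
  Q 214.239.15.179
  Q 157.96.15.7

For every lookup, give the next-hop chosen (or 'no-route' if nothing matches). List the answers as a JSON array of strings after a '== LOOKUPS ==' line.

Trace:
  + 157.101.0.0/16 (H1) depth=16
  del 157.101.0.0/16 (clear depth 16)
  + 216.0.0.0/8 (H1) depth=8
  + 0.0.0.0/0 (H2) depth=0
  del 216.0.0.0/8 (clear depth 8)
  + 157.96.0.0/12 (H2) depth=12
  Q 157.96.3.115: descend 1001110101100 ; hops seen [H2,H2] ; pick H2
  + 214.239.15.176/28 (H0) depth=28
  Q 157.96.52.249: descend 1001110101100 ; hops seen [H2,H2] ; pick H2
  Q 214.239.15.182: descend 1101011011101111000011111011 ; hops seen [H2,H0] ; pick H0
  + 0.0.0.0/0 (H3) depth=0
  Q 214.239.15.179: descend 1101011011101111000011111011 ; hops seen [H3,H0] ; pick H0
  Q 157.96.15.7: descend 1001110101100 ; hops seen [H3,H2] ; pick H2

== LOOKUPS ==
["H2","H2","H0","H0","H2"]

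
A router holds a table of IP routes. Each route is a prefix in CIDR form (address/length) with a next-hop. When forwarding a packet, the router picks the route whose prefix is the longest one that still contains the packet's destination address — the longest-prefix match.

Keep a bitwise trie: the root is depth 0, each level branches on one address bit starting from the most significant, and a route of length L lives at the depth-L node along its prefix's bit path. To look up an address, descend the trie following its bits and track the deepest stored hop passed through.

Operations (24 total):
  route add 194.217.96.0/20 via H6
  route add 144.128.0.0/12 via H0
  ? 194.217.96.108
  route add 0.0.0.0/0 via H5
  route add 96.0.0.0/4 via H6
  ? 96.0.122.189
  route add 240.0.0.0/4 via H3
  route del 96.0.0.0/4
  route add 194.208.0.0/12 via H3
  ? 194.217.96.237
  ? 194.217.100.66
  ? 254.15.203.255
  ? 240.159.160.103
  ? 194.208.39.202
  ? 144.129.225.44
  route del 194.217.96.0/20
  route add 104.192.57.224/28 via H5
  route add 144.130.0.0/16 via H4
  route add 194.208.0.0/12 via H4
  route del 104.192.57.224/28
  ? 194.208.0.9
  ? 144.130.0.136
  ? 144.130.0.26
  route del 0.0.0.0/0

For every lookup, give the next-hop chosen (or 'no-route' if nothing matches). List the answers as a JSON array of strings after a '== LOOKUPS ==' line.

Apply in order:
  + 194.217.96.0/20 (H6) depth=20
  + 144.128.0.0/12 (H0) depth=12
  Q 194.217.96.108: descend 11000010110110010110 ; hops seen [H6] ; pick H6
  + 0.0.0.0/0 (H5) depth=0
  + 96.0.0.0/4 (H6) depth=4
  Q 96.0.122.189: descend 0110 ; hops seen [H5,H6] ; pick H6
  + 240.0.0.0/4 (H3) depth=4
  del 96.0.0.0/4 (clear depth 4)
  + 194.208.0.0/12 (H3) depth=12
  Q 194.217.96.237: descend 11000010110110010110 ; hops seen [H5,H3,H6] ; pick H6
  Q 194.217.100.66: descend 11000010110110010110 ; hops seen [H5,H3,H6] ; pick H6
  Q 254.15.203.255: descend 1111 ; hops seen [H5,H3] ; pick H3
  Q 240.159.160.103: descend 1111 ; hops seen [H5,H3] ; pick H3
  Q 194.208.39.202: descend 110000101101 ; hops seen [H5,H3] ; pick H3
  Q 144.129.225.44: descend 100100001000 ; hops seen [H5,H0] ; pick H0
  del 194.217.96.0/20 (clear depth 20)
  + 104.192.57.224/28 (H5) depth=28
  + 144.130.0.0/16 (H4) depth=16
  + 194.208.0.0/12 (H4) depth=12
  del 104.192.57.224/28 (clear depth 28)
  Q 194.208.0.9: descend 110000101101 ; hops seen [H5,H4] ; pick H4
  Q 144.130.0.136: descend 1001000010000010 ; hops seen [H5,H0,H4] ; pick H4
  Q 144.130.0.26: descend 1001000010000010 ; hops seen [H5,H0,H4] ; pick H4
  del 0.0.0.0/0 (clear depth 0)

== LOOKUPS ==
["H6","H6","H6","H6","H3","H3","H3","H0","H4","H4","H4"]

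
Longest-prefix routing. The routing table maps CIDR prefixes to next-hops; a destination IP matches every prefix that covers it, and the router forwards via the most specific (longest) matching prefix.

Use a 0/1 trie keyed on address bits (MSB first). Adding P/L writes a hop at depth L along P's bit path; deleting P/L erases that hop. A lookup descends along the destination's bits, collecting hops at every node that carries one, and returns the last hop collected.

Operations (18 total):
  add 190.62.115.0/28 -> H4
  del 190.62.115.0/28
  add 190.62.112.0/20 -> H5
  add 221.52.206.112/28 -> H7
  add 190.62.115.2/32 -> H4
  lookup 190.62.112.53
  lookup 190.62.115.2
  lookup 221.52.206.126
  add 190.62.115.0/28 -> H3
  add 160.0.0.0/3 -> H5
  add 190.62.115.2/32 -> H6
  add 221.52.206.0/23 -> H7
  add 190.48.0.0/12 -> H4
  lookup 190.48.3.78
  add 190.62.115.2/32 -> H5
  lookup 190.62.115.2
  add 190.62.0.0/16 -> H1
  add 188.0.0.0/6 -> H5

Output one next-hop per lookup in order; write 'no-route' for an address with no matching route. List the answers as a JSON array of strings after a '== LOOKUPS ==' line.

Process each operation:
  + 190.62.115.0/28 (H4) depth=28
  - 190.62.115.0/28 clear@28
  + 190.62.112.0/20 (H5) depth=20
  + 221.52.206.112/28 (H7) depth=28
  + 190.62.115.2/32 (H4) depth=32
  ? 190.62.112.53  path d0:-→d1:-→d2:-→d3:-→d4:-→d5:-→d6:-→d7:-→d8:-→d9:-→d10:-→d11:-→d12:-→d13:-→d14:-→d15:-→d16:-→d17:-→d18:-→d19:-→d20:H5→d21:-→d22:-  best=H5
  ? 190.62.115.2  path d0:-→d1:-→d2:-→d3:-→d4:-→d5:-→d6:-→d7:-→d8:-→d9:-→d10:-→d11:-→d12:-→d13:-→d14:-→d15:-→d16:-→d17:-→d18:-→d19:-→d20:H5→d21:-→d22:-→d23:-→d24:-→d25:-→d26:-→d27:-→d28:-→d29:-→d30:-→d31:-→d32:H4  best=H4
  ? 221.52.206.126  path d0:-→d1:-→d2:-→d3:-→d4:-→d5:-→d6:-→d7:-→d8:-→d9:-→d10:-→d11:-→d12:-→d13:-→d14:-→d15:-→d16:-→d17:-→d18:-→d19:-→d20:-→d21:-→d22:-→d23:-→d24:-→d25:-→d26:-→d27:-→d28:H7  best=H7
  + 190.62.115.0/28 (H3) depth=28
  + 160.0.0.0/3 (H5) depth=3
  + 190.62.115.2/32 (H6) depth=32
  + 221.52.206.0/23 (H7) depth=23
  + 190.48.0.0/12 (H4) depth=12
  ? 190.48.3.78  path d0:-→d1:-→d2:-→d3:H5→d4:-→d5:-→d6:-→d7:-→d8:-→d9:-→d10:-→d11:-→d12:H4  best=H4
  + 190.62.115.2/32 (H5) depth=32
  ? 190.62.115.2  path d0:-→d1:-→d2:-→d3:H5→d4:-→d5:-→d6:-→d7:-→d8:-→d9:-→d10:-→d11:-→d12:H4→d13:-→d14:-→d15:-→d16:-→d17:-→d18:-→d19:-→d20:H5→d21:-→d22:-→d23:-→d24:-→d25:-→d26:-→d27:-→d28:H3→d29:-→d30:-→d31:-→d32:H5  best=H5
  + 190.62.0.0/16 (H1) depth=16
  + 188.0.0.0/6 (H5) depth=6

== LOOKUPS ==
["H5","H4","H7","H4","H5"]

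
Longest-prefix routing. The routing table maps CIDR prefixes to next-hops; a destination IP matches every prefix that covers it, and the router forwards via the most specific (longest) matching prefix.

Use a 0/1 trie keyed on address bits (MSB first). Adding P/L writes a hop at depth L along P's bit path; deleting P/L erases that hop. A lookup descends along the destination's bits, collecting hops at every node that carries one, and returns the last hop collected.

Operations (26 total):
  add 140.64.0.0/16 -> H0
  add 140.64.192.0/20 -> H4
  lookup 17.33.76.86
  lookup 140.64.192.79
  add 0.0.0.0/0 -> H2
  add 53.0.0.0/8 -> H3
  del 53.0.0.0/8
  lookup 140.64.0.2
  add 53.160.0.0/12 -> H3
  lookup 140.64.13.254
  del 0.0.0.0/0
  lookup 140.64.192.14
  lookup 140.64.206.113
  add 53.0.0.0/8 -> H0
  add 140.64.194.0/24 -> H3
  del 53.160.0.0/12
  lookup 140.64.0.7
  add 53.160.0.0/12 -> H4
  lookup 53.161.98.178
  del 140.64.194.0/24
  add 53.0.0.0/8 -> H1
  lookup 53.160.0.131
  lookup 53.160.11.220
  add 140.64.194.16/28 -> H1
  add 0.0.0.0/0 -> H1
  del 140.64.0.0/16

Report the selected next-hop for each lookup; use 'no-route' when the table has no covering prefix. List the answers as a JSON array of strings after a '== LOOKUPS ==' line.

Trace:
  + 140.64.0.0/16 (H0) depth=16
  + 140.64.192.0/20 (H4) depth=20
  lookup 17.33.76.86: bits ε walk d0:- -> no-route
  lookup 140.64.192.79: bits 10001100010000001100 walk d0:-→d1:-→d2:-→d3:-→d4:-→d5:-→d6:-→d7:-→d8:-→d9:-→d10:-→d11:-→d12:-→d13:-→d14:-→d15:-→d16:H0→d17:-→d18:-→d19:-→d20:H4 -> H4
  + 0.0.0.0/0 (H2) depth=0
  + 53.0.0.0/8 (H3) depth=8
  - 53.0.0.0/8 clear@8
  lookup 140.64.0.2: bits 1000110001000000 walk d0:H2→d1:-→d2:-→d3:-→d4:-→d5:-→d6:-→d7:-→d8:-→d9:-→d10:-→d11:-→d12:-→d13:-→d14:-→d15:-→d16:H0 -> H0
  + 53.160.0.0/12 (H3) depth=12
  lookup 140.64.13.254: bits 1000110001000000 walk d0:H2→d1:-→d2:-→d3:-→d4:-→d5:-→d6:-→d7:-→d8:-→d9:-→d10:-→d11:-→d12:-→d13:-→d14:-→d15:-→d16:H0 -> H0
  - 0.0.0.0/0 clear@0
  lookup 140.64.192.14: bits 10001100010000001100 walk d0:-→d1:-→d2:-→d3:-→d4:-→d5:-→d6:-→d7:-→d8:-→d9:-→d10:-→d11:-→d12:-→d13:-→d14:-→d15:-→d16:H0→d17:-→d18:-→d19:-→d20:H4 -> H4
  lookup 140.64.206.113: bits 10001100010000001100 walk d0:-→d1:-→d2:-→d3:-→d4:-→d5:-→d6:-→d7:-→d8:-→d9:-→d10:-→d11:-→d12:-→d13:-→d14:-→d15:-→d16:H0→d17:-→d18:-→d19:-→d20:H4 -> H4
  + 53.0.0.0/8 (H0) depth=8
  + 140.64.194.0/24 (H3) depth=24
  - 53.160.0.0/12 clear@12
  lookup 140.64.0.7: bits 1000110001000000 walk d0:-→d1:-→d2:-→d3:-→d4:-→d5:-→d6:-→d7:-→d8:-→d9:-→d10:-→d11:-→d12:-→d13:-→d14:-→d15:-→d16:H0 -> H0
  + 53.160.0.0/12 (H4) depth=12
  lookup 53.161.98.178: bits 001101011010 walk d0:-→d1:-→d2:-→d3:-→d4:-→d5:-→d6:-→d7:-→d8:H0→d9:-→d10:-→d11:-→d12:H4 -> H4
  - 140.64.194.0/24 clear@24
  + 53.0.0.0/8 (H1) depth=8
  lookup 53.160.0.131: bits 001101011010 walk d0:-→d1:-→d2:-→d3:-→d4:-→d5:-→d6:-→d7:-→d8:H1→d9:-→d10:-→d11:-→d12:H4 -> H4
  lookup 53.160.11.220: bits 001101011010 walk d0:-→d1:-→d2:-→d3:-→d4:-→d5:-→d6:-→d7:-→d8:H1→d9:-→d10:-→d11:-→d12:H4 -> H4
  + 140.64.194.16/28 (H1) depth=28
  + 0.0.0.0/0 (H1) depth=0
  - 140.64.0.0/16 clear@16

== LOOKUPS ==
["no-route","H4","H0","H0","H4","H4","H0","H4","H4","H4"]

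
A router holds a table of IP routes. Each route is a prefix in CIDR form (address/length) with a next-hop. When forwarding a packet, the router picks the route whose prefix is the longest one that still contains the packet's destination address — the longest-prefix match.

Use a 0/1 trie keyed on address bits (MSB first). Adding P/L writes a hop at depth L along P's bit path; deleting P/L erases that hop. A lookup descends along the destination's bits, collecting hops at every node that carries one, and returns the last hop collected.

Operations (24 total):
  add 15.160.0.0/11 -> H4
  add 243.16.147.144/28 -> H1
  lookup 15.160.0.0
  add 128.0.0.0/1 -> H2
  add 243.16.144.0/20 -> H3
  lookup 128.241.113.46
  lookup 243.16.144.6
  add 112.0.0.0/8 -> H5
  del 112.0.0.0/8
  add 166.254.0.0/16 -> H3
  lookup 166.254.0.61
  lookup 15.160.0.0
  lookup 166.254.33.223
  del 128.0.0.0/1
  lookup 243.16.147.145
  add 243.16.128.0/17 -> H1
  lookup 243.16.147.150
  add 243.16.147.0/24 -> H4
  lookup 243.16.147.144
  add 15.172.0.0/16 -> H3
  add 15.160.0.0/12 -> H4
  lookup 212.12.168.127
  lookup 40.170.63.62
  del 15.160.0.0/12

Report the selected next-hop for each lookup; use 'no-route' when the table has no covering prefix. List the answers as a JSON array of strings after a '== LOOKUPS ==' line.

Apply in order:
  + 15.160.0.0/11 (H4) depth=11
  + 243.16.147.144/28 (H1) depth=28
  ? 15.160.0.0  path d0:-→d1:-→d2:-→d3:-→d4:-→d5:-→d6:-→d7:-→d8:-→d9:-→d10:-→d11:H4  best=H4
  + 128.0.0.0/1 (H2) depth=1
  + 243.16.144.0/20 (H3) depth=20
  ? 128.241.113.46  path d0:-→d1:H2  best=H2
  ? 243.16.144.6  path d0:-→d1:H2→d2:-→d3:-→d4:-→d5:-→d6:-→d7:-→d8:-→d9:-→d10:-→d11:-→d12:-→d13:-→d14:-→d15:-→d16:-→d17:-→d18:-→d19:-→d20:H3→d21:-→d22:-  best=H3
  + 112.0.0.0/8 (H5) depth=8
  - 112.0.0.0/8 clear@8
  + 166.254.0.0/16 (H3) depth=16
  ? 166.254.0.61  path d0:-→d1:H2→d2:-→d3:-→d4:-→d5:-→d6:-→d7:-→d8:-→d9:-→d10:-→d11:-→d12:-→d13:-→d14:-→d15:-→d16:H3  best=H3
  ? 15.160.0.0  path d0:-→d1:-→d2:-→d3:-→d4:-→d5:-→d6:-→d7:-→d8:-→d9:-→d10:-→d11:H4  best=H4
  ? 166.254.33.223  path d0:-→d1:H2→d2:-→d3:-→d4:-→d5:-→d6:-→d7:-→d8:-→d9:-→d10:-→d11:-→d12:-→d13:-→d14:-→d15:-→d16:H3  best=H3
  - 128.0.0.0/1 clear@1
  ? 243.16.147.145  path d0:-→d1:-→d2:-→d3:-→d4:-→d5:-→d6:-→d7:-→d8:-→d9:-→d10:-→d11:-→d12:-→d13:-→d14:-→d15:-→d16:-→d17:-→d18:-→d19:-→d20:H3→d21:-→d22:-→d23:-→d24:-→d25:-→d26:-→d27:-→d28:H1  best=H1
  + 243.16.128.0/17 (H1) depth=17
  ? 243.16.147.150  path d0:-→d1:-→d2:-→d3:-→d4:-→d5:-→d6:-→d7:-→d8:-→d9:-→d10:-→d11:-→d12:-→d13:-→d14:-→d15:-→d16:-→d17:H1→d18:-→d19:-→d20:H3→d21:-→d22:-→d23:-→d24:-→d25:-→d26:-→d27:-→d28:H1  best=H1
  + 243.16.147.0/24 (H4) depth=24
  ? 243.16.147.144  path d0:-→d1:-→d2:-→d3:-→d4:-→d5:-→d6:-→d7:-→d8:-→d9:-→d10:-→d11:-→d12:-→d13:-→d14:-→d15:-→d16:-→d17:H1→d18:-→d19:-→d20:H3→d21:-→d22:-→d23:-→d24:H4→d25:-→d26:-→d27:-→d28:H1  best=H1
  + 15.172.0.0/16 (H3) depth=16
  + 15.160.0.0/12 (H4) depth=12
  ? 212.12.168.127  path d0:-→d1:-→d2:-  best=no-route
  ? 40.170.63.62  path d0:-→d1:-→d2:-  best=no-route
  - 15.160.0.0/12 clear@12

== LOOKUPS ==
["H4","H2","H3","H3","H4","H3","H1","H1","H1","no-route","no-route"]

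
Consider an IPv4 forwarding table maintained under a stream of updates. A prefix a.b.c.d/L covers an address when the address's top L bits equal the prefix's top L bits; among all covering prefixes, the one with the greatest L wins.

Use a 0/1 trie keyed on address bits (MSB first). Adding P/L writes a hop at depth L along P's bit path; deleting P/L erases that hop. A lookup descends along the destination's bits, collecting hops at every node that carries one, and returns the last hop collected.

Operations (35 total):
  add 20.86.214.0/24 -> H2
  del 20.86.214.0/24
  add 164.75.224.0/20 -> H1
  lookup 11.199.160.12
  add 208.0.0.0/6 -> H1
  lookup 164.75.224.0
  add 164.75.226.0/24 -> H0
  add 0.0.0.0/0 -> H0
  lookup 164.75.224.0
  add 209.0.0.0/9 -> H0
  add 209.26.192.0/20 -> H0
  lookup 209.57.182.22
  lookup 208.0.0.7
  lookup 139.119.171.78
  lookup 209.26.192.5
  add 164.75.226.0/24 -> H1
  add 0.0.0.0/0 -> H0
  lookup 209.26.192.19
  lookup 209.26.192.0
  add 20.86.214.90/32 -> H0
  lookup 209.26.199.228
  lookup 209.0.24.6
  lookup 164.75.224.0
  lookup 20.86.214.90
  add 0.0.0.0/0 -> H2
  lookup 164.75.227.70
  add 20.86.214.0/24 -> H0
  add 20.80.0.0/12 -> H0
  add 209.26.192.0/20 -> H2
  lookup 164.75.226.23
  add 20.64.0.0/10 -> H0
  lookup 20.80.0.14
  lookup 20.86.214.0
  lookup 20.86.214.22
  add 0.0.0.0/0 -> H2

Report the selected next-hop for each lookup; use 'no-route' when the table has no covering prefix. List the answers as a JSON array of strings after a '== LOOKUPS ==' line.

Process each operation:
  + 20.86.214.0/24 (H2) depth=24
  - 20.86.214.0/24 clear@24
  + 164.75.224.0/20 (H1) depth=20
  lookup 11.199.160.12: bits 000 walk d0:-→d1:-→d2:-→d3:- -> no-route
  + 208.0.0.0/6 (H1) depth=6
  lookup 164.75.224.0: bits 10100100010010111110 walk d0:-→d1:-→d2:-→d3:-→d4:-→d5:-→d6:-→d7:-→d8:-→d9:-→d10:-→d11:-→d12:-→d13:-→d14:-→d15:-→d16:-→d17:-→d18:-→d19:-→d20:H1 -> H1
  + 164.75.226.0/24 (H0) depth=24
  + 0.0.0.0/0 (H0) depth=0
  lookup 164.75.224.0: bits 1010010001001011111000 walk d0:H0→d1:-→d2:-→d3:-→d4:-→d5:-→d6:-→d7:-→d8:-→d9:-→d10:-→d11:-→d12:-→d13:-→d14:-→d15:-→d16:-→d17:-→d18:-→d19:-→d20:H1→d21:-→d22:- -> H1
  + 209.0.0.0/9 (H0) depth=9
  + 209.26.192.0/20 (H0) depth=20
  lookup 209.57.182.22: bits 1101000100 walk d0:H0→d1:-→d2:-→d3:-→d4:-→d5:-→d6:H1→d7:-→d8:-→d9:H0→d10:- -> H0
  lookup 208.0.0.7: bits 1101000 walk d0:H0→d1:-→d2:-→d3:-→d4:-→d5:-→d6:H1→d7:- -> H1
  lookup 139.119.171.78: bits 10 walk d0:H0→d1:-→d2:- -> H0
  lookup 209.26.192.5: bits 11010001000110101100 walk d0:H0→d1:-→d2:-→d3:-→d4:-→d5:-→d6:H1→d7:-→d8:-→d9:H0→d10:-→d11:-→d12:-→d13:-→d14:-→d15:-→d16:-→d17:-→d18:-→d19:-→d20:H0 -> H0
  + 164.75.226.0/24 (H1) depth=24
  + 0.0.0.0/0 (H0) depth=0
  lookup 209.26.192.19: bits 11010001000110101100 walk d0:H0→d1:-→d2:-→d3:-→d4:-→d5:-→d6:H1→d7:-→d8:-→d9:H0→d10:-→d11:-→d12:-→d13:-→d14:-→d15:-→d16:-→d17:-→d18:-→d19:-→d20:H0 -> H0
  lookup 209.26.192.0: bits 11010001000110101100 walk d0:H0→d1:-→d2:-→d3:-→d4:-→d5:-→d6:H1→d7:-→d8:-→d9:H0→d10:-→d11:-→d12:-→d13:-→d14:-→d15:-→d16:-→d17:-→d18:-→d19:-→d20:H0 -> H0
  + 20.86.214.90/32 (H0) depth=32
  lookup 209.26.199.228: bits 11010001000110101100 walk d0:H0→d1:-→d2:-→d3:-→d4:-→d5:-→d6:H1→d7:-→d8:-→d9:H0→d10:-→d11:-→d12:-→d13:-→d14:-→d15:-→d16:-→d17:-→d18:-→d19:-→d20:H0 -> H0
  lookup 209.0.24.6: bits 11010001000 walk d0:H0→d1:-→d2:-→d3:-→d4:-→d5:-→d6:H1→d7:-→d8:-→d9:H0→d10:-→d11:- -> H0
  lookup 164.75.224.0: bits 1010010001001011111000 walk d0:H0→d1:-→d2:-→d3:-→d4:-→d5:-→d6:-→d7:-→d8:-→d9:-→d10:-→d11:-→d12:-→d13:-→d14:-→d15:-→d16:-→d17:-→d18:-→d19:-→d20:H1→d21:-→d22:- -> H1
  lookup 20.86.214.90: bits 00010100010101101101011001011010 walk d0:H0→d1:-→d2:-→d3:-→d4:-→d5:-→d6:-→d7:-→d8:-→d9:-→d10:-→d11:-→d12:-→d13:-→d14:-→d15:-→d16:-→d17:-→d18:-→d19:-→d20:-→d21:-→d22:-→d23:-→d24:-→d25:-→d26:-→d27:-→d28:-→d29:-→d30:-→d31:-→d32:H0 -> H0
  + 0.0.0.0/0 (H2) depth=0
  lookup 164.75.227.70: bits 10100100010010111110001 walk d0:H2→d1:-→d2:-→d3:-→d4:-→d5:-→d6:-→d7:-→d8:-→d9:-→d10:-→d11:-→d12:-→d13:-→d14:-→d15:-→d16:-→d17:-→d18:-→d19:-→d20:H1→d21:-→d22:-→d23:- -> H1
  + 20.86.214.0/24 (H0) depth=24
  + 20.80.0.0/12 (H0) depth=12
  + 209.26.192.0/20 (H2) depth=20
  lookup 164.75.226.23: bits 101001000100101111100010 walk d0:H2→d1:-→d2:-→d3:-→d4:-→d5:-→d6:-→d7:-→d8:-→d9:-→d10:-→d11:-→d12:-→d13:-→d14:-→d15:-→d16:-→d17:-→d18:-→d19:-→d20:H1→d21:-→d22:-→d23:-→d24:H1 -> H1
  + 20.64.0.0/10 (H0) depth=10
  lookup 20.80.0.14: bits 0001010001010 walk d0:H2→d1:-→d2:-→d3:-→d4:-→d5:-→d6:-→d7:-→d8:-→d9:-→d10:H0→d11:-→d12:H0→d13:- -> H0
  lookup 20.86.214.0: bits 0001010001010110110101100 walk d0:H2→d1:-→d2:-→d3:-→d4:-→d5:-→d6:-→d7:-→d8:-→d9:-→d10:H0→d11:-→d12:H0→d13:-→d14:-→d15:-→d16:-→d17:-→d18:-→d19:-→d20:-→d21:-→d22:-→d23:-→d24:H0→d25:- -> H0
  lookup 20.86.214.22: bits 0001010001010110110101100 walk d0:H2→d1:-→d2:-→d3:-→d4:-→d5:-→d6:-→d7:-→d8:-→d9:-→d10:H0→d11:-→d12:H0→d13:-→d14:-→d15:-→d16:-→d17:-→d18:-→d19:-→d20:-→d21:-→d22:-→d23:-→d24:H0→d25:- -> H0
  + 0.0.0.0/0 (H2) depth=0

== LOOKUPS ==
["no-route","H1","H1","H0","H1","H0","H0","H0","H0","H0","H0","H1","H0","H1","H1","H0","H0","H0"]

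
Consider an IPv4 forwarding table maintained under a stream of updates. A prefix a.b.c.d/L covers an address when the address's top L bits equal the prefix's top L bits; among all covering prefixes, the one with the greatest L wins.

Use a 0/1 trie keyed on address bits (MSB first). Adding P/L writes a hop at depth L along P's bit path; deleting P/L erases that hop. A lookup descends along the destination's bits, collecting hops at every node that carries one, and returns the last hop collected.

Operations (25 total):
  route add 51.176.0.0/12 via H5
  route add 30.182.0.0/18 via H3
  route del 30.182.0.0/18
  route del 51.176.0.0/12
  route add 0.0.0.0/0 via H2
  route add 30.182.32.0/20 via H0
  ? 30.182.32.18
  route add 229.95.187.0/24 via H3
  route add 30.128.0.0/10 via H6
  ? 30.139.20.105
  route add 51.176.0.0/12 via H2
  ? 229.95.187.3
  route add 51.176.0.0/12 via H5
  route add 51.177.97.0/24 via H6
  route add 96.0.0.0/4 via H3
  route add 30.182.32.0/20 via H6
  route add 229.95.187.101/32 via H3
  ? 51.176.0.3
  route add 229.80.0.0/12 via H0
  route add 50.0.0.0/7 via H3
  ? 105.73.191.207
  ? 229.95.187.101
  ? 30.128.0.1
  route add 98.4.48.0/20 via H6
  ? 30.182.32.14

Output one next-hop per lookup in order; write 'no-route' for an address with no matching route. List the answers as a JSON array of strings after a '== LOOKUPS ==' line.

Process each operation:
  add 51.176.0.0/12 -> H5 at depth 12
  add 30.182.0.0/18 -> H3 at depth 18
  - 30.182.0.0/18 clear@18
  - 51.176.0.0/12 clear@12
  add 0.0.0.0/0 -> H2 at depth 0
  add 30.182.32.0/20 -> H0 at depth 20
  ? 30.182.32.18  path d0:H2→d1:-→d2:-→d3:-→d4:-→d5:-→d6:-→d7:-→d8:-→d9:-→d10:-→d11:-→d12:-→d13:-→d14:-→d15:-→d16:-→d17:-→d18:-→d19:-→d20:H0  best=H0
  add 229.95.187.0/24 -> H3 at depth 24
  add 30.128.0.0/10 -> H6 at depth 10
  ? 30.139.20.105  path d0:H2→d1:-→d2:-→d3:-→d4:-→d5:-→d6:-→d7:-→d8:-→d9:-→d10:H6  best=H6
  add 51.176.0.0/12 -> H2 at depth 12
  ? 229.95.187.3  path d0:H2→d1:-→d2:-→d3:-→d4:-→d5:-→d6:-→d7:-→d8:-→d9:-→d10:-→d11:-→d12:-→d13:-→d14:-→d15:-→d16:-→d17:-→d18:-→d19:-→d20:-→d21:-→d22:-→d23:-→d24:H3  best=H3
  add 51.176.0.0/12 -> H5 at depth 12
  add 51.177.97.0/24 -> H6 at depth 24
  add 96.0.0.0/4 -> H3 at depth 4
  add 30.182.32.0/20 -> H6 at depth 20
  add 229.95.187.101/32 -> H3 at depth 32
  ? 51.176.0.3  path d0:H2→d1:-→d2:-→d3:-→d4:-→d5:-→d6:-→d7:-→d8:-→d9:-→d10:-→d11:-→d12:H5→d13:-→d14:-→d15:-  best=H5
  add 229.80.0.0/12 -> H0 at depth 12
  add 50.0.0.0/7 -> H3 at depth 7
  ? 105.73.191.207  path d0:H2→d1:-→d2:-→d3:-→d4:H3  best=H3
  ? 229.95.187.101  path d0:H2→d1:-→d2:-→d3:-→d4:-→d5:-→d6:-→d7:-→d8:-→d9:-→d10:-→d11:-→d12:H0→d13:-→d14:-→d15:-→d16:-→d17:-→d18:-→d19:-→d20:-→d21:-→d22:-→d23:-→d24:H3→d25:-→d26:-→d27:-→d28:-→d29:-→d30:-→d31:-→d32:H3  best=H3
  ? 30.128.0.1  path d0:H2→d1:-→d2:-→d3:-→d4:-→d5:-→d6:-→d7:-→d8:-→d9:-→d10:H6  best=H6
  add 98.4.48.0/20 -> H6 at depth 20
  ? 30.182.32.14  path d0:H2→d1:-→d2:-→d3:-→d4:-→d5:-→d6:-→d7:-→d8:-→d9:-→d10:H6→d11:-→d12:-→d13:-→d14:-→d15:-→d16:-→d17:-→d18:-→d19:-→d20:H6  best=H6

== LOOKUPS ==
["H0","H6","H3","H5","H3","H3","H6","H6"]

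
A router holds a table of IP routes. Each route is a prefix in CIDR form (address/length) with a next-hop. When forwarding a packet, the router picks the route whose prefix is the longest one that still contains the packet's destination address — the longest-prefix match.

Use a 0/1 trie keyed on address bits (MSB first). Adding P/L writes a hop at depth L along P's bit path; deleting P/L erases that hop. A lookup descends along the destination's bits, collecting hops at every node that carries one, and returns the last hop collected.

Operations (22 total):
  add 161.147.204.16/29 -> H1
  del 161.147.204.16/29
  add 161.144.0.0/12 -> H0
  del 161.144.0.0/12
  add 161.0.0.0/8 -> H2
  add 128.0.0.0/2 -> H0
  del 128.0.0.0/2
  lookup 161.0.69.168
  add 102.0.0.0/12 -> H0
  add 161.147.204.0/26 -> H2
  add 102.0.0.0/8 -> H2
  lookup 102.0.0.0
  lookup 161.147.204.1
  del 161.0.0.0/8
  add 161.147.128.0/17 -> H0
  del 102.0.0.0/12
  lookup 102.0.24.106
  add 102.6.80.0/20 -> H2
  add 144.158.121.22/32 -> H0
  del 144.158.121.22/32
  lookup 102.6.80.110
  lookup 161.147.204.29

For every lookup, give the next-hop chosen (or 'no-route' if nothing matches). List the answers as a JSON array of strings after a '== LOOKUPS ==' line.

Apply in order:
  add 161.147.204.16/29 -> H1 at depth 29
  del 161.147.204.16/29 (clear depth 29)
  add 161.144.0.0/12 -> H0 at depth 12
  del 161.144.0.0/12 (clear depth 12)
  add 161.0.0.0/8 -> H2 at depth 8
  add 128.0.0.0/2 -> H0 at depth 2
  del 128.0.0.0/2 (clear depth 2)
  Q 161.0.69.168: descend 10100001 ; hops seen [H2] ; pick H2
  add 102.0.0.0/12 -> H0 at depth 12
  add 161.147.204.0/26 -> H2 at depth 26
  add 102.0.0.0/8 -> H2 at depth 8
  Q 102.0.0.0: descend 011001100000 ; hops seen [H2,H0] ; pick H0
  Q 161.147.204.1: descend 101000011001001111001100000 ; hops seen [H2,H2] ; pick H2
  del 161.0.0.0/8 (clear depth 8)
  add 161.147.128.0/17 -> H0 at depth 17
  del 102.0.0.0/12 (clear depth 12)
  Q 102.0.24.106: descend 011001100000 ; hops seen [H2] ; pick H2
  add 102.6.80.0/20 -> H2 at depth 20
  add 144.158.121.22/32 -> H0 at depth 32
  del 144.158.121.22/32 (clear depth 32)
  Q 102.6.80.110: descend 01100110000001100101 ; hops seen [H2,H2] ; pick H2
  Q 161.147.204.29: descend 1010000110010011110011000001 ; hops seen [H0,H2] ; pick H2

== LOOKUPS ==
["H2","H0","H2","H2","H2","H2"]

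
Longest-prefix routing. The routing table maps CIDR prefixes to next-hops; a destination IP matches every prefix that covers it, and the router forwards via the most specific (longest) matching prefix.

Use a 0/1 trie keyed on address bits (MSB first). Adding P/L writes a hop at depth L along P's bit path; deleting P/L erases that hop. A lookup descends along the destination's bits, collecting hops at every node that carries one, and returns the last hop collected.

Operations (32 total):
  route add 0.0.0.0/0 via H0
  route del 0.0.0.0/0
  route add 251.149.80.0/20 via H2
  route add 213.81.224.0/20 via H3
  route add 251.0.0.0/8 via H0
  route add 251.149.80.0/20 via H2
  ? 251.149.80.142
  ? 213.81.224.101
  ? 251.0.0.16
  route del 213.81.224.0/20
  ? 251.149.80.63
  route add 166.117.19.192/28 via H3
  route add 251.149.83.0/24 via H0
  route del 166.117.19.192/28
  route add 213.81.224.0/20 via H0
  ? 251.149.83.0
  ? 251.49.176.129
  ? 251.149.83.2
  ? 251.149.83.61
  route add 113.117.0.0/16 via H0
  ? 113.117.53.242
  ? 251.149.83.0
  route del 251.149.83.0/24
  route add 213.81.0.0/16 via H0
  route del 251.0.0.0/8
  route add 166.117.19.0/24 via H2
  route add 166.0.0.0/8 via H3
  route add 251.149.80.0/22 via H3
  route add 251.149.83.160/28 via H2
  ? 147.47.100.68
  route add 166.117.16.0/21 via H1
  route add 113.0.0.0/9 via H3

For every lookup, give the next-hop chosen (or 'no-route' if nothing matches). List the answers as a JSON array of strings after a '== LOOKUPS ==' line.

Apply in order:
  add 0.0.0.0/0 -> H0 at depth 0
  - 0.0.0.0/0 clear@0
  add 251.149.80.0/20 -> H2 at depth 20
  add 213.81.224.0/20 -> H3 at depth 20
  add 251.0.0.0/8 -> H0 at depth 8
  add 251.149.80.0/20 -> H2 at depth 20
  lookup 251.149.80.142: bits 11111011100101010101 walk d0:-→d1:-→d2:-→d3:-→d4:-→d5:-→d6:-→d7:-→d8:H0→d9:-→d10:-→d11:-→d12:-→d13:-→d14:-→d15:-→d16:-→d17:-→d18:-→d19:-→d20:H2 -> H2
  lookup 213.81.224.101: bits 11010101010100011110 walk d0:-→d1:-→d2:-→d3:-→d4:-→d5:-→d6:-→d7:-→d8:-→d9:-→d10:-→d11:-→d12:-→d13:-→d14:-→d15:-→d16:-→d17:-→d18:-→d19:-→d20:H3 -> H3
  lookup 251.0.0.16: bits 11111011 walk d0:-→d1:-→d2:-→d3:-→d4:-→d5:-→d6:-→d7:-→d8:H0 -> H0
  - 213.81.224.0/20 clear@20
  lookup 251.149.80.63: bits 11111011100101010101 walk d0:-→d1:-→d2:-→d3:-→d4:-→d5:-→d6:-→d7:-→d8:H0→d9:-→d10:-→d11:-→d12:-→d13:-→d14:-→d15:-→d16:-→d17:-→d18:-→d19:-→d20:H2 -> H2
  add 166.117.19.192/28 -> H3 at depth 28
  add 251.149.83.0/24 -> H0 at depth 24
  - 166.117.19.192/28 clear@28
  add 213.81.224.0/20 -> H0 at depth 20
  lookup 251.149.83.0: bits 111110111001010101010011 walk d0:-→d1:-→d2:-→d3:-→d4:-→d5:-→d6:-→d7:-→d8:H0→d9:-→d10:-→d11:-→d12:-→d13:-→d14:-→d15:-→d16:-→d17:-→d18:-→d19:-→d20:H2→d21:-→d22:-→d23:-→d24:H0 -> H0
  lookup 251.49.176.129: bits 11111011 walk d0:-→d1:-→d2:-→d3:-→d4:-→d5:-→d6:-→d7:-→d8:H0 -> H0
  lookup 251.149.83.2: bits 111110111001010101010011 walk d0:-→d1:-→d2:-→d3:-→d4:-→d5:-→d6:-→d7:-→d8:H0→d9:-→d10:-→d11:-→d12:-→d13:-→d14:-→d15:-→d16:-→d17:-→d18:-→d19:-→d20:H2→d21:-→d22:-→d23:-→d24:H0 -> H0
  lookup 251.149.83.61: bits 111110111001010101010011 walk d0:-→d1:-→d2:-→d3:-→d4:-→d5:-→d6:-→d7:-→d8:H0→d9:-→d10:-→d11:-→d12:-→d13:-→d14:-→d15:-→d16:-→d17:-→d18:-→d19:-→d20:H2→d21:-→d22:-→d23:-→d24:H0 -> H0
  add 113.117.0.0/16 -> H0 at depth 16
  lookup 113.117.53.242: bits 0111000101110101 walk d0:-→d1:-→d2:-→d3:-→d4:-→d5:-→d6:-→d7:-→d8:-→d9:-→d10:-→d11:-→d12:-→d13:-→d14:-→d15:-→d16:H0 -> H0
  lookup 251.149.83.0: bits 111110111001010101010011 walk d0:-→d1:-→d2:-→d3:-→d4:-→d5:-→d6:-→d7:-→d8:H0→d9:-→d10:-→d11:-→d12:-→d13:-→d14:-→d15:-→d16:-→d17:-→d18:-→d19:-→d20:H2→d21:-→d22:-→d23:-→d24:H0 -> H0
  - 251.149.83.0/24 clear@24
  add 213.81.0.0/16 -> H0 at depth 16
  - 251.0.0.0/8 clear@8
  add 166.117.19.0/24 -> H2 at depth 24
  add 166.0.0.0/8 -> H3 at depth 8
  add 251.149.80.0/22 -> H3 at depth 22
  add 251.149.83.160/28 -> H2 at depth 28
  lookup 147.47.100.68: bits 10 walk d0:-→d1:-→d2:- -> no-route
  add 166.117.16.0/21 -> H1 at depth 21
  add 113.0.0.0/9 -> H3 at depth 9

== LOOKUPS ==
["H2","H3","H0","H2","H0","H0","H0","H0","H0","H0","no-route"]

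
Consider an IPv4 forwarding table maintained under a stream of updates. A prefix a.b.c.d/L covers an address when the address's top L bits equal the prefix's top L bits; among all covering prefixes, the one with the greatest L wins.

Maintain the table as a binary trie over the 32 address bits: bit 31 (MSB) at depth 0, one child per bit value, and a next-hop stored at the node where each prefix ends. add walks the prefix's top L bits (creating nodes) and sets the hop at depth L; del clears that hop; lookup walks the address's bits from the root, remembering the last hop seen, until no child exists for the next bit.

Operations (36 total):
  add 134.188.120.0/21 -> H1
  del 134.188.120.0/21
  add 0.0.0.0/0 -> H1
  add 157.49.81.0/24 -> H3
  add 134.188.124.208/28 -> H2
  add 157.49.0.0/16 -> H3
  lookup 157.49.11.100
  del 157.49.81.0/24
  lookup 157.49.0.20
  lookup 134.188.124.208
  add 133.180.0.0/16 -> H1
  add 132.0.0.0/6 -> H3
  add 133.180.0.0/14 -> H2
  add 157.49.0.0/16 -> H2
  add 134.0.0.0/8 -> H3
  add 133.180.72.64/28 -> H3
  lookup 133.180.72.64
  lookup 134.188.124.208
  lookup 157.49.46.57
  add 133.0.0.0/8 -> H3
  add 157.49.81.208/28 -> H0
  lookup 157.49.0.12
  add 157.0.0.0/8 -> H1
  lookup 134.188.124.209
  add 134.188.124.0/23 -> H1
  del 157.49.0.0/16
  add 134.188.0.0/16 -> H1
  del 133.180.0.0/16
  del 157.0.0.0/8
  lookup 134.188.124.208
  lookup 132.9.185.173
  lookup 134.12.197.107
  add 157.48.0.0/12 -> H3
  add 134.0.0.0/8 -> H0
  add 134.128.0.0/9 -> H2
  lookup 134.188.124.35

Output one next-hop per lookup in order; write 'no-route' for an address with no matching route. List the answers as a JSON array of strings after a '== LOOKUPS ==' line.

Trace:
  add 134.188.120.0/21 -> H1 at depth 21
  del 134.188.120.0/21 (clear depth 21)
  add 0.0.0.0/0 -> H1 at depth 0
  add 157.49.81.0/24 -> H3 at depth 24
  add 134.188.124.208/28 -> H2 at depth 28
  add 157.49.0.0/16 -> H3 at depth 16
  Q 157.49.11.100: descend 10011101001100010 ; hops seen [H1,H3] ; pick H3
  del 157.49.81.0/24 (clear depth 24)
  Q 157.49.0.20: descend 10011101001100010 ; hops seen [H1,H3] ; pick H3
  Q 134.188.124.208: descend 1000011010111100011111001101 ; hops seen [H1,H2] ; pick H2
  add 133.180.0.0/16 -> H1 at depth 16
  add 132.0.0.0/6 -> H3 at depth 6
  add 133.180.0.0/14 -> H2 at depth 14
  add 157.49.0.0/16 -> H2 at depth 16
  add 134.0.0.0/8 -> H3 at depth 8
  add 133.180.72.64/28 -> H3 at depth 28
  Q 133.180.72.64: descend 1000010110110100010010000100 ; hops seen [H1,H3,H2,H1,H3] ; pick H3
  Q 134.188.124.208: descend 1000011010111100011111001101 ; hops seen [H1,H3,H3,H2] ; pick H2
  Q 157.49.46.57: descend 10011101001100010 ; hops seen [H1,H2] ; pick H2
  add 133.0.0.0/8 -> H3 at depth 8
  add 157.49.81.208/28 -> H0 at depth 28
  Q 157.49.0.12: descend 10011101001100010 ; hops seen [H1,H2] ; pick H2
  add 157.0.0.0/8 -> H1 at depth 8
  Q 134.188.124.209: descend 1000011010111100011111001101 ; hops seen [H1,H3,H3,H2] ; pick H2
  add 134.188.124.0/23 -> H1 at depth 23
  del 157.49.0.0/16 (clear depth 16)
  add 134.188.0.0/16 -> H1 at depth 16
  del 133.180.0.0/16 (clear depth 16)
  del 157.0.0.0/8 (clear depth 8)
  Q 134.188.124.208: descend 1000011010111100011111001101 ; hops seen [H1,H3,H3,H1,H1,H2] ; pick H2
  Q 132.9.185.173: descend 1000010 ; hops seen [H1,H3] ; pick H3
  Q 134.12.197.107: descend 10000110 ; hops seen [H1,H3,H3] ; pick H3
  add 157.48.0.0/12 -> H3 at depth 12
  add 134.0.0.0/8 -> H0 at depth 8
  add 134.128.0.0/9 -> H2 at depth 9
  Q 134.188.124.35: descend 100001101011110001111100 ; hops seen [H1,H3,H0,H2,H1,H1] ; pick H1

== LOOKUPS ==
["H3","H3","H2","H3","H2","H2","H2","H2","H2","H3","H3","H1"]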